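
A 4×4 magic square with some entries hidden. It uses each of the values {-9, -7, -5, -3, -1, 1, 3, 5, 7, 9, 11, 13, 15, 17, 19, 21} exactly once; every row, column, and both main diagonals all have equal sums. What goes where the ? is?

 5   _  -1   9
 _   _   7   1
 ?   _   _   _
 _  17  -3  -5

The 16 entries sum to 96, so each line sums to 96/4 = 24.
Row 1: 5 + (-1) + 9 + ? = 24, so (1,2) = 11.
Row 4: 17 + (-3) + (-5) + ? = 24, so (4,1) = 15.
From column 3, 24 − (-1 + 7 + (-3)) gives (3,3) = 21.
Column 4: 9 + 1 + (-5) + ? = 24, so (3,4) = 19.
Main diagonal: 5 + 21 + (-5) + ? = 24, so (2,2) = 3.
Anti-diagonal needs 24; the known cells sum to 31, so (3,2) = -7.
Row 2 must total 24; the given cells sum to 11, so (2,1) = 13.
The remaining cell in row 3 is (3,1) = 24 − 33 = -9.

-9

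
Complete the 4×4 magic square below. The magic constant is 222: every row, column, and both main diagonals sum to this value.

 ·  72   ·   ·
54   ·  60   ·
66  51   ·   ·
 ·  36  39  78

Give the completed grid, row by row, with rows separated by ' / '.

Using row 4: 36 + 39 + 78 + ? → (4,1) = 222 − 153 = 69.
Column 1: 54 + 66 + 69 + ? = 222, so (1,1) = 33.
From column 2, 222 − (72 + 51 + 36) gives (2,2) = 63.
Main diagonal needs 222; the known cells sum to 174, so (3,3) = 48.
The remaining cell in anti-diagonal is (1,4) = 222 − 180 = 42.
The remaining cell in row 1 is (1,3) = 222 − 147 = 75.
Row 2: 54 + 63 + 60 + ? = 222, so (2,4) = 45.
Using row 3: 66 + 51 + 48 + ? → (3,4) = 222 − 165 = 57.

33 72 75 42 / 54 63 60 45 / 66 51 48 57 / 69 36 39 78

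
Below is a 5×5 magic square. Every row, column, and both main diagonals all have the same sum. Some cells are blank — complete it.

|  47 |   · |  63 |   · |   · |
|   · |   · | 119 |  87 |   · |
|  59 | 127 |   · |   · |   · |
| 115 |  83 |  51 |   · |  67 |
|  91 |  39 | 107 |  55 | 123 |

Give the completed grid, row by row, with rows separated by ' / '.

Row 5 is already complete: 91 + 39 + 107 + 55 + 123 = 415, so that is the magic constant.
From row 4, 415 − (115 + 83 + 51 + 67) gives (4,4) = 99.
The remaining cell in column 1 is (2,1) = 415 − 312 = 103.
Using column 3: 63 + 119 + 51 + 107 + ? → (3,3) = 415 − 340 = 75.
Main diagonal must total 415; the given cells sum to 344, so (2,2) = 71.
Anti-diagonal needs 415; the known cells sum to 336, so (1,5) = 79.
Using row 2: 103 + 71 + 119 + 87 + ? → (2,5) = 415 − 380 = 35.
Column 2 needs 415; the known cells sum to 320, so (1,2) = 95.
Column 5: 79 + 35 + 67 + 123 + ? = 415, so (3,5) = 111.
Row 1: 47 + 95 + 63 + 79 + ? = 415, so (1,4) = 131.
The remaining cell in row 3 is (3,4) = 415 − 372 = 43.

47 95 63 131 79 / 103 71 119 87 35 / 59 127 75 43 111 / 115 83 51 99 67 / 91 39 107 55 123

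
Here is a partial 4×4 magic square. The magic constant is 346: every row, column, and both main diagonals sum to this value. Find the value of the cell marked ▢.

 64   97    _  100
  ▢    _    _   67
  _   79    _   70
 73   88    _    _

Using row 1: 64 + 97 + 100 + ? → (1,3) = 346 − 261 = 85.
The remaining cell in column 2 is (2,2) = 346 − 264 = 82.
Column 4: 100 + 67 + 70 + ? = 346, so (4,4) = 109.
From main diagonal, 346 − (64 + 82 + 109) gives (3,3) = 91.
The remaining cell in anti-diagonal is (2,3) = 346 − 252 = 94.
Row 2 must total 346; the given cells sum to 243, so (2,1) = 103.

103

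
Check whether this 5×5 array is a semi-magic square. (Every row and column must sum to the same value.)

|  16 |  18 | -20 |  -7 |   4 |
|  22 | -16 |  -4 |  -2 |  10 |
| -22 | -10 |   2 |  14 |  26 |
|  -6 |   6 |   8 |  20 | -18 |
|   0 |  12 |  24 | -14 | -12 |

Row 1: 16 + 18 + (-20) + (-7) + 4 = 11.
Row 2: 22 + (-16) + (-4) + (-2) + 10 = 10.
Row 3: -22 + (-10) + 2 + 14 + 26 = 10.
Row 4: -6 + 6 + 8 + 20 + (-18) = 10.
Row 5: 0 + 12 + 24 + (-14) + (-12) = 10.
Column 1: 16 + 22 + (-22) + (-6) + 0 = 10.
Column 2: 18 + (-16) + (-10) + 6 + 12 = 10.
Column 3: -20 + (-4) + 2 + 8 + 24 = 10.
Column 4: -7 + (-2) + 14 + 20 + (-14) = 11.
Column 5: 4 + 10 + 26 + (-18) + (-12) = 10.

No — row 3 sums to 10 but column 4 sums to 11.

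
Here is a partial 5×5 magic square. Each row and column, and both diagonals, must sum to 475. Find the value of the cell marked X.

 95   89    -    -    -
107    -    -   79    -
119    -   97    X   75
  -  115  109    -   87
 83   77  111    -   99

81

Row 5: 83 + 77 + 111 + 99 + ? = 475, so (5,4) = 105.
Column 1 must total 475; the given cells sum to 404, so (4,1) = 71.
From anti-diagonal, 475 − (79 + 97 + 115 + 83) gives (1,5) = 101.
Row 4: 71 + 115 + 109 + 87 + ? = 475, so (4,4) = 93.
Column 5: 101 + 75 + 87 + 99 + ? = 475, so (2,5) = 113.
Main diagonal must total 475; the given cells sum to 384, so (2,2) = 91.
From row 2, 475 − (107 + 91 + 79 + 113) gives (2,3) = 85.
The remaining cell in column 2 is (3,2) = 475 − 372 = 103.
The remaining cell in column 3 is (1,3) = 475 − 402 = 73.
From row 1, 475 − (95 + 89 + 73 + 101) gives (1,4) = 117.
From row 3, 475 − (119 + 103 + 97 + 75) gives (3,4) = 81.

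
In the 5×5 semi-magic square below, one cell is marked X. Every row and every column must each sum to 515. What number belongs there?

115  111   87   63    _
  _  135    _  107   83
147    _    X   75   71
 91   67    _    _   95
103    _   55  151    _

99

Row 1 needs 515; the known cells sum to 376, so (1,5) = 139.
Using column 1: 115 + 147 + 91 + 103 + ? → (2,1) = 515 − 456 = 59.
The remaining cell in column 4 is (4,4) = 515 − 396 = 119.
The remaining cell in column 5 is (5,5) = 515 − 388 = 127.
Using row 2: 59 + 135 + 107 + 83 + ? → (2,3) = 515 − 384 = 131.
The remaining cell in row 4 is (4,3) = 515 − 372 = 143.
Row 5: 103 + 55 + 151 + 127 + ? = 515, so (5,2) = 79.
Column 2: 111 + 135 + 67 + 79 + ? = 515, so (3,2) = 123.
The remaining cell in column 3 is (3,3) = 515 − 416 = 99.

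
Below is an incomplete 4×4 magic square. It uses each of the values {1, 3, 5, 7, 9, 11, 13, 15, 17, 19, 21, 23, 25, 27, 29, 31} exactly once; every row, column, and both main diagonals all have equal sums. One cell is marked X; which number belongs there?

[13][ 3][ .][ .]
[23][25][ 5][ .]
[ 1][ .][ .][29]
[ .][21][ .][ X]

The 16 entries sum to 256, so each line sums to 256/4 = 64.
Row 2 needs 64; the known cells sum to 53, so (2,4) = 11.
Column 1 needs 64; the known cells sum to 37, so (4,1) = 27.
From column 2, 64 − (3 + 25 + 21) gives (3,2) = 15.
From anti-diagonal, 64 − (5 + 15 + 27) gives (1,4) = 17.
Row 1 needs 64; the known cells sum to 33, so (1,3) = 31.
Using row 3: 1 + 15 + 29 + ? → (3,3) = 64 − 45 = 19.
Column 3: 31 + 5 + 19 + ? = 64, so (4,3) = 9.
From column 4, 64 − (17 + 11 + 29) gives (4,4) = 7.

7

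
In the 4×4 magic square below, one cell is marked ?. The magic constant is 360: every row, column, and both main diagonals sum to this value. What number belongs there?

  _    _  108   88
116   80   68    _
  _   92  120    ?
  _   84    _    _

76

Row 2: 116 + 80 + 68 + ? = 360, so (2,4) = 96.
From column 2, 360 − (80 + 92 + 84) gives (1,2) = 104.
Using column 3: 108 + 68 + 120 + ? → (4,3) = 360 − 296 = 64.
The remaining cell in anti-diagonal is (4,1) = 360 − 248 = 112.
Row 1 needs 360; the known cells sum to 300, so (1,1) = 60.
The remaining cell in row 4 is (4,4) = 360 − 260 = 100.
The remaining cell in column 1 is (3,1) = 360 − 288 = 72.
Column 4 must total 360; the given cells sum to 284, so (3,4) = 76.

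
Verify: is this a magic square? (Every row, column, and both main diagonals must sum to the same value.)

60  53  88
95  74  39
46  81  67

Row 1: 60 + 53 + 88 = 201.
Row 2: 95 + 74 + 39 = 208.
Row 3: 46 + 81 + 67 = 194.
Column 1: 60 + 95 + 46 = 201.
Column 2: 53 + 74 + 81 = 208.
Column 3: 88 + 39 + 67 = 194.
Main diagonal: 60 + 74 + 67 = 201.
Anti-diagonal: 88 + 74 + 46 = 208.

No — column 3 sums to 194 but column 1 sums to 201.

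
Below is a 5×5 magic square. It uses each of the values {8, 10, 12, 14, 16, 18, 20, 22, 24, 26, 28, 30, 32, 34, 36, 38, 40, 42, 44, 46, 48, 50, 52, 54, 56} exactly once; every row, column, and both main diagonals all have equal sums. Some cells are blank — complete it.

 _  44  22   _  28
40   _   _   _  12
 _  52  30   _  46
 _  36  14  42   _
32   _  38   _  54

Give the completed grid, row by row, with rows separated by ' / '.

16 44 22 50 28 / 40 18 56 34 12 / 24 52 30 8 46 / 48 36 14 42 20 / 32 10 38 26 54

The 25 entries sum to 800, so each line sums to 800/5 = 160.
Column 3 must total 160; the given cells sum to 104, so (2,3) = 56.
Column 5 must total 160; the given cells sum to 140, so (4,5) = 20.
Anti-diagonal: 28 + 30 + 36 + 32 + ? = 160, so (2,4) = 34.
From row 2, 160 − (40 + 56 + 34 + 12) gives (2,2) = 18.
Row 4 needs 160; the known cells sum to 112, so (4,1) = 48.
The remaining cell in column 2 is (5,2) = 160 − 150 = 10.
Using main diagonal: 18 + 30 + 42 + 54 + ? → (1,1) = 160 − 144 = 16.
The remaining cell in row 1 is (1,4) = 160 − 110 = 50.
From row 5, 160 − (32 + 10 + 38 + 54) gives (5,4) = 26.
From column 1, 160 − (16 + 40 + 48 + 32) gives (3,1) = 24.
Column 4: 50 + 34 + 42 + 26 + ? = 160, so (3,4) = 8.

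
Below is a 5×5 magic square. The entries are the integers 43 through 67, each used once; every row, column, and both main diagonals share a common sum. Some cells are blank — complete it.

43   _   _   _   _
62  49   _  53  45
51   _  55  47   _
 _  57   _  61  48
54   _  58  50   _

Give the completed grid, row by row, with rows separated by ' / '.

43 60 52 64 56 / 62 49 66 53 45 / 51 63 55 47 59 / 65 57 44 61 48 / 54 46 58 50 67

The entries are 43 through 67, which sum to 1375, so each line sums to 1375/5 = 275.
The remaining cell in row 2 is (2,3) = 275 − 209 = 66.
Column 1 needs 275; the known cells sum to 210, so (4,1) = 65.
From column 4, 275 − (53 + 47 + 61 + 50) gives (1,4) = 64.
Main diagonal needs 275; the known cells sum to 208, so (5,5) = 67.
The remaining cell in anti-diagonal is (1,5) = 275 − 219 = 56.
Using row 4: 65 + 57 + 61 + 48 + ? → (4,3) = 275 − 231 = 44.
From row 5, 275 − (54 + 58 + 50 + 67) gives (5,2) = 46.
Column 3 needs 275; the known cells sum to 223, so (1,3) = 52.
Column 5: 56 + 45 + 48 + 67 + ? = 275, so (3,5) = 59.
Row 1 needs 275; the known cells sum to 215, so (1,2) = 60.
The remaining cell in row 3 is (3,2) = 275 − 212 = 63.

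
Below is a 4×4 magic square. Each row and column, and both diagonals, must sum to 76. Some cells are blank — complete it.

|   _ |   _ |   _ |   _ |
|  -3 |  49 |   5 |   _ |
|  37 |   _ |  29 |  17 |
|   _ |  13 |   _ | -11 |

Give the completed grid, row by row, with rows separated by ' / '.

Row 2 must total 76; the given cells sum to 51, so (2,4) = 25.
Row 3 needs 76; the known cells sum to 83, so (3,2) = -7.
Column 2: 49 + (-7) + 13 + ? = 76, so (1,2) = 21.
Column 4: 25 + 17 + (-11) + ? = 76, so (1,4) = 45.
Main diagonal needs 76; the known cells sum to 67, so (1,1) = 9.
Using anti-diagonal: 45 + 5 + (-7) + ? → (4,1) = 76 − 43 = 33.
From row 1, 76 − (9 + 21 + 45) gives (1,3) = 1.
Row 4 must total 76; the given cells sum to 35, so (4,3) = 41.

9 21 1 45 / -3 49 5 25 / 37 -7 29 17 / 33 13 41 -11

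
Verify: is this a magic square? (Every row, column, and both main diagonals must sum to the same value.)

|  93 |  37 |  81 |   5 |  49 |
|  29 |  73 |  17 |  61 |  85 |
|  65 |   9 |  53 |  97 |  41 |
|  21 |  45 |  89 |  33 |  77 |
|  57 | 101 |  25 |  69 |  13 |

Yes

Row 1: 93 + 37 + 81 + 5 + 49 = 265.
Row 2: 29 + 73 + 17 + 61 + 85 = 265.
Row 3: 65 + 9 + 53 + 97 + 41 = 265.
Row 4: 21 + 45 + 89 + 33 + 77 = 265.
Row 5: 57 + 101 + 25 + 69 + 13 = 265.
Column 1: 93 + 29 + 65 + 21 + 57 = 265.
Column 2: 37 + 73 + 9 + 45 + 101 = 265.
Column 3: 81 + 17 + 53 + 89 + 25 = 265.
Column 4: 5 + 61 + 97 + 33 + 69 = 265.
Column 5: 49 + 85 + 41 + 77 + 13 = 265.
Main diagonal: 93 + 73 + 53 + 33 + 13 = 265.
Anti-diagonal: 49 + 61 + 53 + 45 + 57 = 265.
All lines sum to 265.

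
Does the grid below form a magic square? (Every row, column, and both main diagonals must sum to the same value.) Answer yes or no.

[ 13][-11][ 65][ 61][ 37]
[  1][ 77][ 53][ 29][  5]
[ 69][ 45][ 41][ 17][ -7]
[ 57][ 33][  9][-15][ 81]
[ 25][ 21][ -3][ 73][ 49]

Row 1: 13 + (-11) + 65 + 61 + 37 = 165.
Row 2: 1 + 77 + 53 + 29 + 5 = 165.
Row 3: 69 + 45 + 41 + 17 + (-7) = 165.
Row 4: 57 + 33 + 9 + (-15) + 81 = 165.
Row 5: 25 + 21 + (-3) + 73 + 49 = 165.
Column 1: 13 + 1 + 69 + 57 + 25 = 165.
Column 2: -11 + 77 + 45 + 33 + 21 = 165.
Column 3: 65 + 53 + 41 + 9 + (-3) = 165.
Column 4: 61 + 29 + 17 + (-15) + 73 = 165.
Column 5: 37 + 5 + (-7) + 81 + 49 = 165.
Main diagonal: 13 + 77 + 41 + (-15) + 49 = 165.
Anti-diagonal: 37 + 29 + 41 + 33 + 25 = 165.
All lines sum to 165.

Yes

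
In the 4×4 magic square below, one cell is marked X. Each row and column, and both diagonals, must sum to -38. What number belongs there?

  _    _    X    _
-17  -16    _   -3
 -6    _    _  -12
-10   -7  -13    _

-14

Row 2: -17 + (-16) + (-3) + ? = -38, so (2,3) = -2.
From row 4, -38 − (-10 + (-7) + (-13)) gives (4,4) = -8.
Column 1 must total -38; the given cells sum to -33, so (1,1) = -5.
Column 4 must total -38; the given cells sum to -23, so (1,4) = -15.
Using main diagonal: -5 + (-16) + (-8) + ? → (3,3) = -38 − (-29) = -9.
The remaining cell in anti-diagonal is (3,2) = -38 − (-27) = -11.
The remaining cell in column 2 is (1,2) = -38 − (-34) = -4.
Column 3 needs -38; the known cells sum to -24, so (1,3) = -14.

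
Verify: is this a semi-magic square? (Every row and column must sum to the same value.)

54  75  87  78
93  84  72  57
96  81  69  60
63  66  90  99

Row 1: 54 + 75 + 87 + 78 = 294.
Row 2: 93 + 84 + 72 + 57 = 306.
Row 3: 96 + 81 + 69 + 60 = 306.
Row 4: 63 + 66 + 90 + 99 = 318.
Column 1: 54 + 93 + 96 + 63 = 306.
Column 2: 75 + 84 + 81 + 66 = 306.
Column 3: 87 + 72 + 69 + 90 = 318.
Column 4: 78 + 57 + 60 + 99 = 294.

No — row 3 sums to 306 but row 4 sums to 318.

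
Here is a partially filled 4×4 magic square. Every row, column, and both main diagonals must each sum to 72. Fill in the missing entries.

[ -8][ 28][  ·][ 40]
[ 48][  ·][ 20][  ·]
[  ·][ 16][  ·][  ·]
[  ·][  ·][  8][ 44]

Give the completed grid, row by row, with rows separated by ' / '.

From row 1, 72 − (-8 + 28 + 40) gives (1,3) = 12.
Column 3 must total 72; the given cells sum to 40, so (3,3) = 32.
From main diagonal, 72 − (-8 + 32 + 44) gives (2,2) = 4.
The remaining cell in anti-diagonal is (4,1) = 72 − 76 = -4.
Row 2 must total 72; the given cells sum to 72, so (2,4) = 0.
Row 4 must total 72; the given cells sum to 48, so (4,2) = 24.
Column 1: -8 + 48 + (-4) + ? = 72, so (3,1) = 36.
The remaining cell in column 4 is (3,4) = 72 − 84 = -12.

-8 28 12 40 / 48 4 20 0 / 36 16 32 -12 / -4 24 8 44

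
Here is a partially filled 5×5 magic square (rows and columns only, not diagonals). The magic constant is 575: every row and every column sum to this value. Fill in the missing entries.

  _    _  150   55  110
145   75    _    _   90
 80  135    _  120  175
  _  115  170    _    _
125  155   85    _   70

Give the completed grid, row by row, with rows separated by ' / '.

From row 3, 575 − (80 + 135 + 120 + 175) gives (3,3) = 65.
Row 5: 125 + 155 + 85 + 70 + ? = 575, so (5,4) = 140.
From column 2, 575 − (75 + 135 + 115 + 155) gives (1,2) = 95.
Column 3 needs 575; the known cells sum to 470, so (2,3) = 105.
Column 5 must total 575; the given cells sum to 445, so (4,5) = 130.
From row 1, 575 − (95 + 150 + 55 + 110) gives (1,1) = 165.
Row 2: 145 + 75 + 105 + 90 + ? = 575, so (2,4) = 160.
Column 1: 165 + 145 + 80 + 125 + ? = 575, so (4,1) = 60.
From column 4, 575 − (55 + 160 + 120 + 140) gives (4,4) = 100.

165 95 150 55 110 / 145 75 105 160 90 / 80 135 65 120 175 / 60 115 170 100 130 / 125 155 85 140 70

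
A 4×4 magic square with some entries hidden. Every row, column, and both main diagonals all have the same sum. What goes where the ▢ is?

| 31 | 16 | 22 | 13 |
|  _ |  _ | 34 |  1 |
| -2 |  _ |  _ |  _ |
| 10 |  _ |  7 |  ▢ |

Row 1 is complete and sums to 82; that is the magic constant.
The remaining cell in column 1 is (2,1) = 82 − 39 = 43.
Column 3 must total 82; the given cells sum to 63, so (3,3) = 19.
From anti-diagonal, 82 − (13 + 34 + 10) gives (3,2) = 25.
Row 2 must total 82; the given cells sum to 78, so (2,2) = 4.
Row 3 needs 82; the known cells sum to 42, so (3,4) = 40.
The remaining cell in column 2 is (4,2) = 82 − 45 = 37.
Using column 4: 13 + 1 + 40 + ? → (4,4) = 82 − 54 = 28.

28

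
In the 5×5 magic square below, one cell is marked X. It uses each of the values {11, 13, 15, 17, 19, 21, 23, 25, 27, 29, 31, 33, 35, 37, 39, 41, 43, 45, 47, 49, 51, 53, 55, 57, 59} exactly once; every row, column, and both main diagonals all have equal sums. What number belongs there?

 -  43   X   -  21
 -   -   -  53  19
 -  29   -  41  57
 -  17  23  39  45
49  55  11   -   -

59

The 25 entries sum to 875, so each line sums to 875/5 = 175.
The remaining cell in row 4 is (4,1) = 175 − 124 = 51.
Column 2 needs 175; the known cells sum to 144, so (2,2) = 31.
Column 5: 21 + 19 + 57 + 45 + ? = 175, so (5,5) = 33.
The remaining cell in anti-diagonal is (3,3) = 175 − 140 = 35.
Using row 3: 29 + 35 + 41 + 57 + ? → (3,1) = 175 − 162 = 13.
Row 5 needs 175; the known cells sum to 148, so (5,4) = 27.
Using column 4: 53 + 41 + 39 + 27 + ? → (1,4) = 175 − 160 = 15.
Main diagonal: 31 + 35 + 39 + 33 + ? = 175, so (1,1) = 37.
Row 1 must total 175; the given cells sum to 116, so (1,3) = 59.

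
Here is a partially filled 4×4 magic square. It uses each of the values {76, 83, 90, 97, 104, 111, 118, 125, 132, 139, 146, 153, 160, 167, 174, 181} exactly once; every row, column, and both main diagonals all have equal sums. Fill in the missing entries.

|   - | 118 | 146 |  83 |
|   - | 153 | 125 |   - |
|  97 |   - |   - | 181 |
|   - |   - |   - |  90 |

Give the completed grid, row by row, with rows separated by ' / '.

The 16 entries sum to 2056, so each line sums to 2056/4 = 514.
From row 1, 514 − (118 + 146 + 83) gives (1,1) = 167.
Using column 4: 83 + 181 + 90 + ? → (2,4) = 514 − 354 = 160.
Using main diagonal: 167 + 153 + 90 + ? → (3,3) = 514 − 410 = 104.
Row 2: 153 + 125 + 160 + ? = 514, so (2,1) = 76.
Row 3: 97 + 104 + 181 + ? = 514, so (3,2) = 132.
Using column 1: 167 + 76 + 97 + ? → (4,1) = 514 − 340 = 174.
Column 2: 118 + 153 + 132 + ? = 514, so (4,2) = 111.
Column 3 needs 514; the known cells sum to 375, so (4,3) = 139.

167 118 146 83 / 76 153 125 160 / 97 132 104 181 / 174 111 139 90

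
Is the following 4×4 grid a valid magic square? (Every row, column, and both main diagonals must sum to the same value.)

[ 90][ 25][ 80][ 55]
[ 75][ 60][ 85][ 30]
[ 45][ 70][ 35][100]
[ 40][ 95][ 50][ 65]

Yes

Row 1: 90 + 25 + 80 + 55 = 250.
Row 2: 75 + 60 + 85 + 30 = 250.
Row 3: 45 + 70 + 35 + 100 = 250.
Row 4: 40 + 95 + 50 + 65 = 250.
Column 1: 90 + 75 + 45 + 40 = 250.
Column 2: 25 + 60 + 70 + 95 = 250.
Column 3: 80 + 85 + 35 + 50 = 250.
Column 4: 55 + 30 + 100 + 65 = 250.
Main diagonal: 90 + 60 + 35 + 65 = 250.
Anti-diagonal: 55 + 85 + 70 + 40 = 250.
All lines sum to 250.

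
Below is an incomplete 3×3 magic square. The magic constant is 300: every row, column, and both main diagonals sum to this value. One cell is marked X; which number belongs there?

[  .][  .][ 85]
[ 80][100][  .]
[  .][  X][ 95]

90

Row 2: 80 + 100 + ? = 300, so (2,3) = 120.
From main diagonal, 300 − (100 + 95) gives (1,1) = 105.
The remaining cell in anti-diagonal is (3,1) = 300 − 185 = 115.
Row 1 must total 300; the given cells sum to 190, so (1,2) = 110.
The remaining cell in row 3 is (3,2) = 300 − 210 = 90.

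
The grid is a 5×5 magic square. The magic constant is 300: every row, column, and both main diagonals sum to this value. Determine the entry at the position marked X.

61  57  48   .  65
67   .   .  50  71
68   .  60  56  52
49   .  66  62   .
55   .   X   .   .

72

From row 1, 300 − (61 + 57 + 48 + 65) gives (1,4) = 69.
Using row 3: 68 + 60 + 56 + 52 + ? → (3,2) = 300 − 236 = 64.
Column 4: 69 + 50 + 56 + 62 + ? = 300, so (5,4) = 63.
Anti-diagonal must total 300; the given cells sum to 230, so (4,2) = 70.
Row 4 needs 300; the known cells sum to 247, so (4,5) = 53.
From column 5, 300 − (65 + 71 + 52 + 53) gives (5,5) = 59.
The remaining cell in main diagonal is (2,2) = 300 − 242 = 58.
The remaining cell in row 2 is (2,3) = 300 − 246 = 54.
Column 2 must total 300; the given cells sum to 249, so (5,2) = 51.
Column 3: 48 + 54 + 60 + 66 + ? = 300, so (5,3) = 72.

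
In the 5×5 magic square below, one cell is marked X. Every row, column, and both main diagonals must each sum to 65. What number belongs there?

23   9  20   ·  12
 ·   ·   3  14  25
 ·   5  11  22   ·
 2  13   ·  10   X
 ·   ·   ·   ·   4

16

Row 1 must total 65; the given cells sum to 64, so (1,4) = 1.
Column 4: 1 + 14 + 22 + 10 + ? = 65, so (5,4) = 18.
From main diagonal, 65 − (23 + 11 + 10 + 4) gives (2,2) = 17.
Anti-diagonal needs 65; the known cells sum to 50, so (5,1) = 15.
The remaining cell in row 2 is (2,1) = 65 − 59 = 6.
Column 1 must total 65; the given cells sum to 46, so (3,1) = 19.
Column 2 must total 65; the given cells sum to 44, so (5,2) = 21.
The remaining cell in row 3 is (3,5) = 65 − 57 = 8.
Row 5 must total 65; the given cells sum to 58, so (5,3) = 7.
Column 3 must total 65; the given cells sum to 41, so (4,3) = 24.
From column 5, 65 − (12 + 25 + 8 + 4) gives (4,5) = 16.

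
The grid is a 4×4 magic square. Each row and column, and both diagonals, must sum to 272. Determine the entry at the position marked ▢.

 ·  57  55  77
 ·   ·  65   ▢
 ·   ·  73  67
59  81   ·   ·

75

Using row 1: 57 + 55 + 77 + ? → (1,1) = 272 − 189 = 83.
Column 3 must total 272; the given cells sum to 193, so (4,3) = 79.
Anti-diagonal must total 272; the given cells sum to 201, so (3,2) = 71.
Using row 3: 71 + 73 + 67 + ? → (3,1) = 272 − 211 = 61.
The remaining cell in row 4 is (4,4) = 272 − 219 = 53.
The remaining cell in column 1 is (2,1) = 272 − 203 = 69.
Using column 2: 57 + 71 + 81 + ? → (2,2) = 272 − 209 = 63.
Column 4 must total 272; the given cells sum to 197, so (2,4) = 75.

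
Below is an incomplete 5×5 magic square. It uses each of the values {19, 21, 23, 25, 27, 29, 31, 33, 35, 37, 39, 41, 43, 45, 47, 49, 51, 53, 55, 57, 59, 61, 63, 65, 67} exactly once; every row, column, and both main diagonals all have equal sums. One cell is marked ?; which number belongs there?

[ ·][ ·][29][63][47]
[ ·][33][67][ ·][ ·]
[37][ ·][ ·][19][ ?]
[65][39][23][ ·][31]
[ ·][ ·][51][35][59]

The 25 entries sum to 1075, so each line sums to 1075/5 = 215.
Row 4: 65 + 39 + 23 + 31 + ? = 215, so (4,4) = 57.
Column 3 must total 215; the given cells sum to 170, so (3,3) = 45.
Column 4: 63 + 19 + 57 + 35 + ? = 215, so (2,4) = 41.
Main diagonal needs 215; the known cells sum to 194, so (1,1) = 21.
Using anti-diagonal: 47 + 41 + 45 + 39 + ? → (5,1) = 215 − 172 = 43.
Row 1 needs 215; the known cells sum to 160, so (1,2) = 55.
From row 5, 215 − (43 + 51 + 35 + 59) gives (5,2) = 27.
The remaining cell in column 1 is (2,1) = 215 − 166 = 49.
Column 2: 55 + 33 + 39 + 27 + ? = 215, so (3,2) = 61.
The remaining cell in row 2 is (2,5) = 215 − 190 = 25.
Row 3 must total 215; the given cells sum to 162, so (3,5) = 53.

53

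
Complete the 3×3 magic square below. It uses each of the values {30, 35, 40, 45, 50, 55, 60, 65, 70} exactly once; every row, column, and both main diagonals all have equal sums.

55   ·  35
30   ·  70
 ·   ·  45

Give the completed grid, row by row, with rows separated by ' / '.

The 9 entries sum to 450, so each line sums to 450/3 = 150.
Using row 1: 55 + 35 + ? → (1,2) = 150 − 90 = 60.
Using row 2: 30 + 70 + ? → (2,2) = 150 − 100 = 50.
Column 1: 55 + 30 + ? = 150, so (3,1) = 65.
Column 2: 60 + 50 + ? = 150, so (3,2) = 40.

55 60 35 / 30 50 70 / 65 40 45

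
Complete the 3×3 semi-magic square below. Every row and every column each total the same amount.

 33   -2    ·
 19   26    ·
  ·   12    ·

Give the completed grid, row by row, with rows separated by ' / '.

33 -2 5 / 19 26 -9 / -16 12 40

Column 2 is already complete: -2 + 26 + 12 = 36, so that is the magic constant.
From row 1, 36 − (33 + (-2)) gives (1,3) = 5.
Using row 2: 19 + 26 + ? → (2,3) = 36 − 45 = -9.
The remaining cell in column 1 is (3,1) = 36 − 52 = -16.
Column 3 must total 36; the given cells sum to -4, so (3,3) = 40.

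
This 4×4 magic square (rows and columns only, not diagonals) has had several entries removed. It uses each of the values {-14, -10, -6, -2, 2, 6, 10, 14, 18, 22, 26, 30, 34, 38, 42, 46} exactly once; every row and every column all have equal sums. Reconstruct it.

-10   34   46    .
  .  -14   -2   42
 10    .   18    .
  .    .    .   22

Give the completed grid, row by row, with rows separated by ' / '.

The 16 entries sum to 256, so each line sums to 256/4 = 64.
From row 1, 64 − (-10 + 34 + 46) gives (1,4) = -6.
The remaining cell in row 2 is (2,1) = 64 − 26 = 38.
Using column 1: -10 + 38 + 10 + ? → (4,1) = 64 − 38 = 26.
Using column 3: 46 + (-2) + 18 + ? → (4,3) = 64 − 62 = 2.
Column 4: -6 + 42 + 22 + ? = 64, so (3,4) = 6.
Using row 3: 10 + 18 + 6 + ? → (3,2) = 64 − 34 = 30.
Row 4 must total 64; the given cells sum to 50, so (4,2) = 14.

-10 34 46 -6 / 38 -14 -2 42 / 10 30 18 6 / 26 14 2 22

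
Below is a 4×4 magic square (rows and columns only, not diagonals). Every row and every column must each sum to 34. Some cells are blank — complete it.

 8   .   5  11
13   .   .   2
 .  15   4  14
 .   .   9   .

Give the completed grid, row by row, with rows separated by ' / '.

8 10 5 11 / 13 3 16 2 / 1 15 4 14 / 12 6 9 7

Using row 1: 8 + 5 + 11 + ? → (1,2) = 34 − 24 = 10.
Row 3 needs 34; the known cells sum to 33, so (3,1) = 1.
Column 1 needs 34; the known cells sum to 22, so (4,1) = 12.
From column 3, 34 − (5 + 4 + 9) gives (2,3) = 16.
The remaining cell in column 4 is (4,4) = 34 − 27 = 7.
The remaining cell in row 2 is (2,2) = 34 − 31 = 3.
Row 4: 12 + 9 + 7 + ? = 34, so (4,2) = 6.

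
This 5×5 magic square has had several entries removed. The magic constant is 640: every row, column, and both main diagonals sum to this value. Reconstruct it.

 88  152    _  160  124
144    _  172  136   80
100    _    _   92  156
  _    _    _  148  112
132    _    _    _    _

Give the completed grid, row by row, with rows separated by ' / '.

Row 1 must total 640; the given cells sum to 524, so (1,3) = 116.
The remaining cell in row 2 is (2,2) = 640 − 532 = 108.
The remaining cell in column 1 is (4,1) = 640 − 464 = 176.
Column 4: 160 + 136 + 92 + 148 + ? = 640, so (5,4) = 104.
From column 5, 640 − (124 + 80 + 156 + 112) gives (5,5) = 168.
Main diagonal must total 640; the given cells sum to 512, so (3,3) = 128.
The remaining cell in anti-diagonal is (4,2) = 640 − 520 = 120.
Row 3 needs 640; the known cells sum to 476, so (3,2) = 164.
From row 4, 640 − (176 + 120 + 148 + 112) gives (4,3) = 84.
The remaining cell in column 2 is (5,2) = 640 − 544 = 96.
From column 3, 640 − (116 + 172 + 128 + 84) gives (5,3) = 140.

88 152 116 160 124 / 144 108 172 136 80 / 100 164 128 92 156 / 176 120 84 148 112 / 132 96 140 104 168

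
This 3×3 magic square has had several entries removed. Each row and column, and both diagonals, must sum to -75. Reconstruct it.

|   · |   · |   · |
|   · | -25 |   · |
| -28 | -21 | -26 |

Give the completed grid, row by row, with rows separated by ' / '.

Column 2: -25 + (-21) + ? = -75, so (1,2) = -29.
Main diagonal needs -75; the known cells sum to -51, so (1,1) = -24.
Anti-diagonal must total -75; the given cells sum to -53, so (1,3) = -22.
The remaining cell in column 1 is (2,1) = -75 − (-52) = -23.
Column 3: -22 + (-26) + ? = -75, so (2,3) = -27.

-24 -29 -22 / -23 -25 -27 / -28 -21 -26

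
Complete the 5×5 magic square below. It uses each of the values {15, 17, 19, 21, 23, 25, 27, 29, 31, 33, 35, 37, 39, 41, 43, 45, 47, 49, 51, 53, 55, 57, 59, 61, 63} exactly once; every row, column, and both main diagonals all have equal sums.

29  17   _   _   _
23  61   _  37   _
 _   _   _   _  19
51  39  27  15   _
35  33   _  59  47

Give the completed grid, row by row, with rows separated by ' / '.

The 25 entries sum to 975, so each line sums to 975/5 = 195.
From row 4, 195 − (51 + 39 + 27 + 15) gives (4,5) = 63.
Row 5: 35 + 33 + 59 + 47 + ? = 195, so (5,3) = 21.
Column 1 must total 195; the given cells sum to 138, so (3,1) = 57.
The remaining cell in column 2 is (3,2) = 195 − 150 = 45.
Main diagonal needs 195; the known cells sum to 152, so (3,3) = 43.
Anti-diagonal must total 195; the given cells sum to 154, so (1,5) = 41.
The remaining cell in row 3 is (3,4) = 195 − 164 = 31.
The remaining cell in column 4 is (1,4) = 195 − 142 = 53.
Column 5 must total 195; the given cells sum to 170, so (2,5) = 25.
From row 1, 195 − (29 + 17 + 53 + 41) gives (1,3) = 55.
From row 2, 195 − (23 + 61 + 37 + 25) gives (2,3) = 49.

29 17 55 53 41 / 23 61 49 37 25 / 57 45 43 31 19 / 51 39 27 15 63 / 35 33 21 59 47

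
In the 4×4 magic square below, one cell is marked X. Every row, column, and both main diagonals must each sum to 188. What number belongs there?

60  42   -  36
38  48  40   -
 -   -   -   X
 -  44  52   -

Row 1: 60 + 42 + 36 + ? = 188, so (1,3) = 50.
The remaining cell in row 2 is (2,4) = 188 − 126 = 62.
Column 2 must total 188; the given cells sum to 134, so (3,2) = 54.
The remaining cell in column 3 is (3,3) = 188 − 142 = 46.
The remaining cell in main diagonal is (4,4) = 188 − 154 = 34.
From anti-diagonal, 188 − (36 + 40 + 54) gives (4,1) = 58.
Column 1 needs 188; the known cells sum to 156, so (3,1) = 32.
Column 4 needs 188; the known cells sum to 132, so (3,4) = 56.

56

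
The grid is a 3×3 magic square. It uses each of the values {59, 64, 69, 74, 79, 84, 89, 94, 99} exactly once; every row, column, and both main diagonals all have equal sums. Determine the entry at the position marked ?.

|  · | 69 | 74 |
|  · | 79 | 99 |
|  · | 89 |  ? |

64

The 9 entries sum to 711, so each line sums to 711/3 = 237.
The remaining cell in row 1 is (1,1) = 237 − 143 = 94.
Row 2 needs 237; the known cells sum to 178, so (2,1) = 59.
From column 1, 237 − (94 + 59) gives (3,1) = 84.
Column 3 needs 237; the known cells sum to 173, so (3,3) = 64.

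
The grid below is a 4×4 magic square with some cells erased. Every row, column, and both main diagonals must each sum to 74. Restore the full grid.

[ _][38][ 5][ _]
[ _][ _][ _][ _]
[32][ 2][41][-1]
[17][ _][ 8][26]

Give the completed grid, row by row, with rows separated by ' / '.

Row 4 needs 74; the known cells sum to 51, so (4,2) = 23.
Column 2: 38 + 2 + 23 + ? = 74, so (2,2) = 11.
Column 3 must total 74; the given cells sum to 54, so (2,3) = 20.
Main diagonal must total 74; the given cells sum to 78, so (1,1) = -4.
Anti-diagonal: 20 + 2 + 17 + ? = 74, so (1,4) = 35.
The remaining cell in column 1 is (2,1) = 74 − 45 = 29.
Column 4: 35 + (-1) + 26 + ? = 74, so (2,4) = 14.

-4 38 5 35 / 29 11 20 14 / 32 2 41 -1 / 17 23 8 26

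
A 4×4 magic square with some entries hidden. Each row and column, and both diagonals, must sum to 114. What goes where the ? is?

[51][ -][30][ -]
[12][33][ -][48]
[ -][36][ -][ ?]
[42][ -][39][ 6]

45

The remaining cell in row 2 is (2,3) = 114 − 93 = 21.
Row 4 needs 114; the known cells sum to 87, so (4,2) = 27.
The remaining cell in column 1 is (3,1) = 114 − 105 = 9.
From column 2, 114 − (33 + 36 + 27) gives (1,2) = 18.
From column 3, 114 − (30 + 21 + 39) gives (3,3) = 24.
Anti-diagonal must total 114; the given cells sum to 99, so (1,4) = 15.
Row 3 must total 114; the given cells sum to 69, so (3,4) = 45.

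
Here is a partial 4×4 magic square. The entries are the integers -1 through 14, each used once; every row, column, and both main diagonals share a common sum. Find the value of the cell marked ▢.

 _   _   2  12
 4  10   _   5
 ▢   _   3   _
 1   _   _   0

The entries are -1 through 14, which sum to 104, so each line sums to 104/4 = 26.
Using row 2: 4 + 10 + 5 + ? → (2,3) = 26 − 19 = 7.
From column 3, 26 − (2 + 7 + 3) gives (4,3) = 14.
Column 4: 12 + 5 + 0 + ? = 26, so (3,4) = 9.
Main diagonal must total 26; the given cells sum to 13, so (1,1) = 13.
Anti-diagonal needs 26; the known cells sum to 20, so (3,2) = 6.
Row 1 must total 26; the given cells sum to 27, so (1,2) = -1.
Using row 3: 6 + 3 + 9 + ? → (3,1) = 26 − 18 = 8.

8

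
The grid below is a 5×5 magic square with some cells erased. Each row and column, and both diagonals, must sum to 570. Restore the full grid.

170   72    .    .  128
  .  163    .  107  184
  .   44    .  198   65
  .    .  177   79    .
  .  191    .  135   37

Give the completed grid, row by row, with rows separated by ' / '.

170 72 149 51 128 / 86 163 30 107 184 / 142 44 121 198 65 / 58 100 177 79 156 / 114 191 93 135 37

Column 2: 72 + 163 + 44 + 191 + ? = 570, so (4,2) = 100.
Using column 4: 107 + 198 + 79 + 135 + ? → (1,4) = 570 − 519 = 51.
Column 5 needs 570; the known cells sum to 414, so (4,5) = 156.
Main diagonal must total 570; the given cells sum to 449, so (3,3) = 121.
Using anti-diagonal: 128 + 107 + 121 + 100 + ? → (5,1) = 570 − 456 = 114.
The remaining cell in row 1 is (1,3) = 570 − 421 = 149.
Row 3 needs 570; the known cells sum to 428, so (3,1) = 142.
Row 4 needs 570; the known cells sum to 512, so (4,1) = 58.
From row 5, 570 − (114 + 191 + 135 + 37) gives (5,3) = 93.
The remaining cell in column 1 is (2,1) = 570 − 484 = 86.
Column 3 needs 570; the known cells sum to 540, so (2,3) = 30.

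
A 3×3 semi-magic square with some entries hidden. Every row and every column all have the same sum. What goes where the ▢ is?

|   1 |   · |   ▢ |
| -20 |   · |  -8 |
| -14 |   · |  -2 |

Column 1 is complete and sums to -33; that is the magic constant.
The remaining cell in row 2 is (2,2) = -33 − (-28) = -5.
Using row 3: -14 + (-2) + ? → (3,2) = -33 − (-16) = -17.
The remaining cell in column 2 is (1,2) = -33 − (-22) = -11.
Column 3: -8 + (-2) + ? = -33, so (1,3) = -23.

-23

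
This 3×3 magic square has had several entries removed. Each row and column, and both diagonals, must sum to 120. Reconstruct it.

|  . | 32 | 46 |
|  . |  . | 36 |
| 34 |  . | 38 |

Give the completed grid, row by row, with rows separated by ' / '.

Using row 1: 32 + 46 + ? → (1,1) = 120 − 78 = 42.
Row 3: 34 + 38 + ? = 120, so (3,2) = 48.
From column 1, 120 − (42 + 34) gives (2,1) = 44.
Using column 2: 32 + 48 + ? → (2,2) = 120 − 80 = 40.

42 32 46 / 44 40 36 / 34 48 38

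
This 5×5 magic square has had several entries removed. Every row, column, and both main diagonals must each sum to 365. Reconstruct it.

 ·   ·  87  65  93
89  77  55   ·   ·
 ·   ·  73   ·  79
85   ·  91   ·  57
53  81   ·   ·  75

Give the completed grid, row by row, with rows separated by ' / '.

71 49 87 65 93 / 89 77 55 83 61 / 67 95 73 51 79 / 85 63 91 69 57 / 53 81 59 97 75

From column 3, 365 − (87 + 55 + 73 + 91) gives (5,3) = 59.
Column 5: 93 + 79 + 57 + 75 + ? = 365, so (2,5) = 61.
From row 2, 365 − (89 + 77 + 55 + 61) gives (2,4) = 83.
Row 5 needs 365; the known cells sum to 268, so (5,4) = 97.
The remaining cell in anti-diagonal is (4,2) = 365 − 302 = 63.
Row 4 needs 365; the known cells sum to 296, so (4,4) = 69.
Column 4: 65 + 83 + 69 + 97 + ? = 365, so (3,4) = 51.
Main diagonal: 77 + 73 + 69 + 75 + ? = 365, so (1,1) = 71.
Row 1 must total 365; the given cells sum to 316, so (1,2) = 49.
Column 1 must total 365; the given cells sum to 298, so (3,1) = 67.
From column 2, 365 − (49 + 77 + 63 + 81) gives (3,2) = 95.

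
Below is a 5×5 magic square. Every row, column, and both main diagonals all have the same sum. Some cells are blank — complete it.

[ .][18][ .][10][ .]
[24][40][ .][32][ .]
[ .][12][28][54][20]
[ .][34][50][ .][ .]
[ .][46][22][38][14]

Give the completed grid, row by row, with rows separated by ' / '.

52 18 44 10 26 / 24 40 6 32 48 / 36 12 28 54 20 / 8 34 50 16 42 / 30 46 22 38 14

Column 2 is already complete: 18 + 40 + 12 + 34 + 46 = 150, so that is the magic constant.
From row 3, 150 − (12 + 28 + 54 + 20) gives (3,1) = 36.
Using row 5: 46 + 22 + 38 + 14 + ? → (5,1) = 150 − 120 = 30.
Column 4 needs 150; the known cells sum to 134, so (4,4) = 16.
From main diagonal, 150 − (40 + 28 + 16 + 14) gives (1,1) = 52.
Using anti-diagonal: 32 + 28 + 34 + 30 + ? → (1,5) = 150 − 124 = 26.
Row 1 must total 150; the given cells sum to 106, so (1,3) = 44.
Column 1: 52 + 24 + 36 + 30 + ? = 150, so (4,1) = 8.
Column 3: 44 + 28 + 50 + 22 + ? = 150, so (2,3) = 6.
Row 2 needs 150; the known cells sum to 102, so (2,5) = 48.
From row 4, 150 − (8 + 34 + 50 + 16) gives (4,5) = 42.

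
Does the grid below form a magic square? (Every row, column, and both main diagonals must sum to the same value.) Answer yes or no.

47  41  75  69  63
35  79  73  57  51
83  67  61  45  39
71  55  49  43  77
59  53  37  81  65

Row 1: 47 + 41 + 75 + 69 + 63 = 295.
Row 2: 35 + 79 + 73 + 57 + 51 = 295.
Row 3: 83 + 67 + 61 + 45 + 39 = 295.
Row 4: 71 + 55 + 49 + 43 + 77 = 295.
Row 5: 59 + 53 + 37 + 81 + 65 = 295.
Column 1: 47 + 35 + 83 + 71 + 59 = 295.
Column 2: 41 + 79 + 67 + 55 + 53 = 295.
Column 3: 75 + 73 + 61 + 49 + 37 = 295.
Column 4: 69 + 57 + 45 + 43 + 81 = 295.
Column 5: 63 + 51 + 39 + 77 + 65 = 295.
Main diagonal: 47 + 79 + 61 + 43 + 65 = 295.
Anti-diagonal: 63 + 57 + 61 + 55 + 59 = 295.
All lines sum to 295.

Yes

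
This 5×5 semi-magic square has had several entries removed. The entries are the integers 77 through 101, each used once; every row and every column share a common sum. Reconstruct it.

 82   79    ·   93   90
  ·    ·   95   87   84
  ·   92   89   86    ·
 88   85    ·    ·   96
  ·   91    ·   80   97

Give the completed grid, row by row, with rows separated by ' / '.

82 79 101 93 90 / 81 98 95 87 84 / 100 92 89 86 78 / 88 85 77 99 96 / 94 91 83 80 97

The entries are 77 through 101, which sum to 2225, so each line sums to 2225/5 = 445.
The remaining cell in row 1 is (1,3) = 445 − 344 = 101.
Column 2: 79 + 92 + 85 + 91 + ? = 445, so (2,2) = 98.
Using column 4: 93 + 87 + 86 + 80 + ? → (4,4) = 445 − 346 = 99.
From column 5, 445 − (90 + 84 + 96 + 97) gives (3,5) = 78.
Row 2 must total 445; the given cells sum to 364, so (2,1) = 81.
The remaining cell in row 3 is (3,1) = 445 − 345 = 100.
The remaining cell in row 4 is (4,3) = 445 − 368 = 77.
Using column 1: 82 + 81 + 100 + 88 + ? → (5,1) = 445 − 351 = 94.
Column 3 needs 445; the known cells sum to 362, so (5,3) = 83.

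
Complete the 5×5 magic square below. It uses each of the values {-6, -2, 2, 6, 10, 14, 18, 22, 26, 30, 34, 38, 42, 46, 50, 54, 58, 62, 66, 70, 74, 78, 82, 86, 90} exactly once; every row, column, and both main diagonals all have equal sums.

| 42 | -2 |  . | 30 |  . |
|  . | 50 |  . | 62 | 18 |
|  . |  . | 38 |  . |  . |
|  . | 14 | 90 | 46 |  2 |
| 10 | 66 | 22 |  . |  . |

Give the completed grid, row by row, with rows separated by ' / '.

The 25 entries sum to 1050, so each line sums to 1050/5 = 210.
Row 4 must total 210; the given cells sum to 152, so (4,1) = 58.
The remaining cell in column 2 is (3,2) = 210 − 128 = 82.
Using main diagonal: 42 + 50 + 38 + 46 + ? → (5,5) = 210 − 176 = 34.
Anti-diagonal: 62 + 38 + 14 + 10 + ? = 210, so (1,5) = 86.
The remaining cell in row 1 is (1,3) = 210 − 156 = 54.
Row 5 needs 210; the known cells sum to 132, so (5,4) = 78.
From column 3, 210 − (54 + 38 + 90 + 22) gives (2,3) = 6.
Column 4 needs 210; the known cells sum to 216, so (3,4) = -6.
The remaining cell in column 5 is (3,5) = 210 − 140 = 70.
From row 2, 210 − (50 + 6 + 62 + 18) gives (2,1) = 74.
From row 3, 210 − (82 + 38 + (-6) + 70) gives (3,1) = 26.

42 -2 54 30 86 / 74 50 6 62 18 / 26 82 38 -6 70 / 58 14 90 46 2 / 10 66 22 78 34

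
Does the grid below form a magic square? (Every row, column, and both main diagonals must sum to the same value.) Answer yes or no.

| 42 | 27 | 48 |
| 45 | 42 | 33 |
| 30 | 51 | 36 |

Row 1: 42 + 27 + 48 = 117.
Row 2: 45 + 42 + 33 = 120.
Row 3: 30 + 51 + 36 = 117.
Column 1: 42 + 45 + 30 = 117.
Column 2: 27 + 42 + 51 = 120.
Column 3: 48 + 33 + 36 = 117.
Main diagonal: 42 + 42 + 36 = 120.
Anti-diagonal: 48 + 42 + 30 = 120.

No — anti-diagonal sums to 120 but column 3 sums to 117.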